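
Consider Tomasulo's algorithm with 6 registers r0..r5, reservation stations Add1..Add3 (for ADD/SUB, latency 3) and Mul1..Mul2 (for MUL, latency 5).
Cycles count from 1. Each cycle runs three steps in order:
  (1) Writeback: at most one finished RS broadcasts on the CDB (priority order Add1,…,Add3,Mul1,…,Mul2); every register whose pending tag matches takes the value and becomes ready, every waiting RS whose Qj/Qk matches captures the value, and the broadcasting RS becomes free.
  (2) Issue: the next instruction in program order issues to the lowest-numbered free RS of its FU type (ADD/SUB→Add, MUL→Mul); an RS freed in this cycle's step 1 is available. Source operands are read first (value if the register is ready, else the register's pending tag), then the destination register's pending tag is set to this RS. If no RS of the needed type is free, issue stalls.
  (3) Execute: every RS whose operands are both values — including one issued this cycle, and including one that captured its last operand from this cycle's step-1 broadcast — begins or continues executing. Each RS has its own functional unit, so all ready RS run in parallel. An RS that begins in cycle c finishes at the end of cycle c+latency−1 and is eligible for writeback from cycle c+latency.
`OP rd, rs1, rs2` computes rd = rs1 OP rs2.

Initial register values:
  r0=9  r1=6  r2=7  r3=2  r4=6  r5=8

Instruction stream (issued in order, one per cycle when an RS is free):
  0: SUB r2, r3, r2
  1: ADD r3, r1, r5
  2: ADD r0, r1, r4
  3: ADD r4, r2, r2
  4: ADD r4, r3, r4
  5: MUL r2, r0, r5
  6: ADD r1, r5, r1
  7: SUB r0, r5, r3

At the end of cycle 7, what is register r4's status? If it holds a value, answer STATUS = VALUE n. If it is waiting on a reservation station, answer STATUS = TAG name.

STATUS = TAG Add2

cycle 1: issue SUB r2<-Add1 // r0:9,r1:6,r2:Add1,r3:2,r4:6,r5:8
cycle 2: issue ADD r3<-Add2 // r0:9,r1:6,r2:Add1,r3:Add2,r4:6,r5:8
cycle 3: issue ADD r0<-Add3 // r0:Add3,r1:6,r2:Add1,r3:Add2,r4:6,r5:8
cycle 4: CDB Add1=-5; issue ADD r4<-Add1 // r0:Add3,r1:6,r2:-5,r3:Add2,r4:Add1,r5:8
cycle 5: CDB Add2=14; issue ADD r4<-Add2 // r0:Add3,r1:6,r2:-5,r3:14,r4:Add2,r5:8
cycle 6: CDB Add3=12; issue MUL r2<-Mul1 // r0:12,r1:6,r2:Mul1,r3:14,r4:Add2,r5:8
cycle 7: CDB Add1=-10; issue ADD r1<-Add1 // r0:12,r1:Add1,r2:Mul1,r3:14,r4:Add2,r5:8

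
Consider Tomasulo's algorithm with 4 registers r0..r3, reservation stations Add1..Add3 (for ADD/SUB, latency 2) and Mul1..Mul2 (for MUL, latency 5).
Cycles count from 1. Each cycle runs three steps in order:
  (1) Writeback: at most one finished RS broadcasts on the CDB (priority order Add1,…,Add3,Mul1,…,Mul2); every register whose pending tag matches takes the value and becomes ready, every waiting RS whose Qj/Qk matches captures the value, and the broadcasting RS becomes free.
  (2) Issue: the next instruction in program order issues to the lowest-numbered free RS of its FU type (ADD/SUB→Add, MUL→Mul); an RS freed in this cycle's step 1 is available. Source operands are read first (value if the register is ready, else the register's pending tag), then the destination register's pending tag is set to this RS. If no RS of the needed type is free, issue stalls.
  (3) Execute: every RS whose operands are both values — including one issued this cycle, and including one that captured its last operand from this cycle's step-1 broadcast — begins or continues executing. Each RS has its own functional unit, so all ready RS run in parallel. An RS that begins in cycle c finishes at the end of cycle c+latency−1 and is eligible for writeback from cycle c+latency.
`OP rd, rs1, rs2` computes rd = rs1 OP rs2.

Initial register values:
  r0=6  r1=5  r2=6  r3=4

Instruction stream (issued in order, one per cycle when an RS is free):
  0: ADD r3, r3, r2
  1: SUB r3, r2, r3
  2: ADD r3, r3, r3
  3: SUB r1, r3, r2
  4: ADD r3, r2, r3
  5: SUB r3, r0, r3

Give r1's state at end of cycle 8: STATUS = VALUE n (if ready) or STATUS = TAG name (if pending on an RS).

c1: issue ADD r3<-Add1 | r0:6,r1:5,r2:6,r3:Add1
c2: issue SUB r3<-Add2 | r0:6,r1:5,r2:6,r3:Add2
c3: CDB Add1=10; issue ADD r3<-Add1 | r0:6,r1:5,r2:6,r3:Add1
c4: issue SUB r1<-Add3 | r0:6,r1:Add3,r2:6,r3:Add1
c5: CDB Add2=-4; issue ADD r3<-Add2 | r0:6,r1:Add3,r2:6,r3:Add2
c6: stall | r0:6,r1:Add3,r2:6,r3:Add2
c7: CDB Add1=-8; issue SUB r3<-Add1 | r0:6,r1:Add3,r2:6,r3:Add1
c8: - | r0:6,r1:Add3,r2:6,r3:Add1

STATUS = TAG Add3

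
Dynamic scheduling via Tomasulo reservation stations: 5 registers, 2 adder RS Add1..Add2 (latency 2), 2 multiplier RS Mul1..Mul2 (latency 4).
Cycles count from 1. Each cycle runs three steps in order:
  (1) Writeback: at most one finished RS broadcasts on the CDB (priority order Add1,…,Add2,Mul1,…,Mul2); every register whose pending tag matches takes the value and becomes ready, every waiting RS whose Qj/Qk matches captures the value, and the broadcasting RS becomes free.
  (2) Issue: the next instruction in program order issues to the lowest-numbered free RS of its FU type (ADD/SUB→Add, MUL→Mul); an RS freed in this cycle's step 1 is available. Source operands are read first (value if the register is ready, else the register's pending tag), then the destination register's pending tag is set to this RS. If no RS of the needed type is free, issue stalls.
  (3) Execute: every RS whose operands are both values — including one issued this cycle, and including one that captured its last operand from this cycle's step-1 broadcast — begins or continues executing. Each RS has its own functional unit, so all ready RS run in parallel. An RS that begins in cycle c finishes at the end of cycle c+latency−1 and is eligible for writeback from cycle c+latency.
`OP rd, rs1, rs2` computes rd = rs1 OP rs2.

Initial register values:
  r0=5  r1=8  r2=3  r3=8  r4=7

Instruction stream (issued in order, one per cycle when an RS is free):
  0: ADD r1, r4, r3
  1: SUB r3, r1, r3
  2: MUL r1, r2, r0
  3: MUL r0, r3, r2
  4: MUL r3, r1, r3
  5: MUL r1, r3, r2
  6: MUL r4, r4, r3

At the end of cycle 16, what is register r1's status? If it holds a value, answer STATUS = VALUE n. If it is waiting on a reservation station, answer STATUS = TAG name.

  c1: issue ADD r1<-Add1  regs: r0:5,r1:Add1,r2:3,r3:8,r4:7
  c2: issue SUB r3<-Add2  regs: r0:5,r1:Add1,r2:3,r3:Add2,r4:7
  c3: CDB Add1=15; issue MUL r1<-Mul1  regs: r0:5,r1:Mul1,r2:3,r3:Add2,r4:7
  c4: issue MUL r0<-Mul2  regs: r0:Mul2,r1:Mul1,r2:3,r3:Add2,r4:7
  c5: CDB Add2=7; stall  regs: r0:Mul2,r1:Mul1,r2:3,r3:7,r4:7
  c6: stall  regs: r0:Mul2,r1:Mul1,r2:3,r3:7,r4:7
  c7: CDB Mul1=15; issue MUL r3<-Mul1  regs: r0:Mul2,r1:15,r2:3,r3:Mul1,r4:7
  c8: stall  regs: r0:Mul2,r1:15,r2:3,r3:Mul1,r4:7
  c9: CDB Mul2=21; issue MUL r1<-Mul2  regs: r0:21,r1:Mul2,r2:3,r3:Mul1,r4:7
  c10: stall  regs: r0:21,r1:Mul2,r2:3,r3:Mul1,r4:7
  c11: CDB Mul1=105; issue MUL r4<-Mul1  regs: r0:21,r1:Mul2,r2:3,r3:105,r4:Mul1
  c12: -  regs: r0:21,r1:Mul2,r2:3,r3:105,r4:Mul1
  c13: -  regs: r0:21,r1:Mul2,r2:3,r3:105,r4:Mul1
  c14: -  regs: r0:21,r1:Mul2,r2:3,r3:105,r4:Mul1
  c15: CDB Mul1=735  regs: r0:21,r1:Mul2,r2:3,r3:105,r4:735
  c16: CDB Mul2=315  regs: r0:21,r1:315,r2:3,r3:105,r4:735

STATUS = VALUE 315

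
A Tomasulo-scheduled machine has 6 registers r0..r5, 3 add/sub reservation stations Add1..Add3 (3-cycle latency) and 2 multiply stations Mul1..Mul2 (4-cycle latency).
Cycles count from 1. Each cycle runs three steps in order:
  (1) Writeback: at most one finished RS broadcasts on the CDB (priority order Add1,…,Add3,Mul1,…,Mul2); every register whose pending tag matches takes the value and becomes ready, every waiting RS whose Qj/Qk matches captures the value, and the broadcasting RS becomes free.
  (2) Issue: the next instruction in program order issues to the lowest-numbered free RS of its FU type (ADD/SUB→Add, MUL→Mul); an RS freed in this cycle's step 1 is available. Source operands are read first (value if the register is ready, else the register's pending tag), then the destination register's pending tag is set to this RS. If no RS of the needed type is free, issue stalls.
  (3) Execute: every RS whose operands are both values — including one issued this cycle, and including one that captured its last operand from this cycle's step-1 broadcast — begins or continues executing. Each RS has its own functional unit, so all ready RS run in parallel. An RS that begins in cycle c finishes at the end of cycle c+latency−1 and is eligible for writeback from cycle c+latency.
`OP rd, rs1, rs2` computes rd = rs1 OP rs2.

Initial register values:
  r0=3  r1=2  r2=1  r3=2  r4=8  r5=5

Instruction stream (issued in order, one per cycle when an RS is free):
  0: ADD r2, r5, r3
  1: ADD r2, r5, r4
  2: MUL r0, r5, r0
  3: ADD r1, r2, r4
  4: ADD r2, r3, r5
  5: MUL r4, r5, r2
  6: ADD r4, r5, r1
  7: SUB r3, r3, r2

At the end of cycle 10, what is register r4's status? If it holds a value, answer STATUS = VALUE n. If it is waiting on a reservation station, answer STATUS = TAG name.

STATUS = TAG Add3

c1: issue ADD r2<-Add1 | r0:3,r1:2,r2:Add1,r3:2,r4:8,r5:5
c2: issue ADD r2<-Add2 | r0:3,r1:2,r2:Add2,r3:2,r4:8,r5:5
c3: issue MUL r0<-Mul1 | r0:Mul1,r1:2,r2:Add2,r3:2,r4:8,r5:5
c4: CDB Add1=7; issue ADD r1<-Add1 | r0:Mul1,r1:Add1,r2:Add2,r3:2,r4:8,r5:5
c5: CDB Add2=13; issue ADD r2<-Add2 | r0:Mul1,r1:Add1,r2:Add2,r3:2,r4:8,r5:5
c6: issue MUL r4<-Mul2 | r0:Mul1,r1:Add1,r2:Add2,r3:2,r4:Mul2,r5:5
c7: CDB Mul1=15; issue ADD r4<-Add3 | r0:15,r1:Add1,r2:Add2,r3:2,r4:Add3,r5:5
c8: CDB Add1=21; issue SUB r3<-Add1 | r0:15,r1:21,r2:Add2,r3:Add1,r4:Add3,r5:5
c9: CDB Add2=7 | r0:15,r1:21,r2:7,r3:Add1,r4:Add3,r5:5
c10: - | r0:15,r1:21,r2:7,r3:Add1,r4:Add3,r5:5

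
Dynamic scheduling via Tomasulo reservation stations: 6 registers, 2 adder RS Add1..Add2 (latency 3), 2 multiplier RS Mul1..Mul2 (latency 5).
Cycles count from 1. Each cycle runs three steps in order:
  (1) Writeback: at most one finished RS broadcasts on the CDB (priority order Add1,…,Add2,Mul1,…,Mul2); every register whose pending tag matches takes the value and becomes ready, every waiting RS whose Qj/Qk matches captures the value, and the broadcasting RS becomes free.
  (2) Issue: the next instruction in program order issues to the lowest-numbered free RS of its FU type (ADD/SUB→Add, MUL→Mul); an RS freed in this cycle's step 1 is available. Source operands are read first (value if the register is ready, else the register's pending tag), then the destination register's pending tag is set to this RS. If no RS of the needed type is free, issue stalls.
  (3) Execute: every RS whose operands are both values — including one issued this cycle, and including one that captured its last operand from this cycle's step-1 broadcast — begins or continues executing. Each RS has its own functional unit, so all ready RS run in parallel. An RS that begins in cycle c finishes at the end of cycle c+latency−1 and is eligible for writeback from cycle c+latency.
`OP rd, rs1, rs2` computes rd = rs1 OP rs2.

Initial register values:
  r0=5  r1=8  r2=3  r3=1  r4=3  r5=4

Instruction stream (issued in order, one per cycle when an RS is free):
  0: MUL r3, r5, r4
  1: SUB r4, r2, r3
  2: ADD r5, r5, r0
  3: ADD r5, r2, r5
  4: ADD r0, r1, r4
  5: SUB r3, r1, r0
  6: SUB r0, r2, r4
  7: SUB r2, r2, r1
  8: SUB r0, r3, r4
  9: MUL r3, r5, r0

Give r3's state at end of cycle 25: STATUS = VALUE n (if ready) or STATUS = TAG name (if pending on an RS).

cycle 1: issue MUL r3<-Mul1 // r0:5,r1:8,r2:3,r3:Mul1,r4:3,r5:4
cycle 2: issue SUB r4<-Add1 // r0:5,r1:8,r2:3,r3:Mul1,r4:Add1,r5:4
cycle 3: issue ADD r5<-Add2 // r0:5,r1:8,r2:3,r3:Mul1,r4:Add1,r5:Add2
cycle 4: stall // r0:5,r1:8,r2:3,r3:Mul1,r4:Add1,r5:Add2
cycle 5: stall // r0:5,r1:8,r2:3,r3:Mul1,r4:Add1,r5:Add2
cycle 6: CDB Add2=9; issue ADD r5<-Add2 // r0:5,r1:8,r2:3,r3:Mul1,r4:Add1,r5:Add2
cycle 7: CDB Mul1=12; stall // r0:5,r1:8,r2:3,r3:12,r4:Add1,r5:Add2
cycle 8: stall // r0:5,r1:8,r2:3,r3:12,r4:Add1,r5:Add2
cycle 9: CDB Add2=12; issue ADD r0<-Add2 // r0:Add2,r1:8,r2:3,r3:12,r4:Add1,r5:12
cycle 10: CDB Add1=-9; issue SUB r3<-Add1 // r0:Add2,r1:8,r2:3,r3:Add1,r4:-9,r5:12
cycle 11: stall // r0:Add2,r1:8,r2:3,r3:Add1,r4:-9,r5:12
cycle 12: stall // r0:Add2,r1:8,r2:3,r3:Add1,r4:-9,r5:12
cycle 13: CDB Add2=-1; issue SUB r0<-Add2 // r0:Add2,r1:8,r2:3,r3:Add1,r4:-9,r5:12
cycle 14: stall // r0:Add2,r1:8,r2:3,r3:Add1,r4:-9,r5:12
cycle 15: stall // r0:Add2,r1:8,r2:3,r3:Add1,r4:-9,r5:12
cycle 16: CDB Add1=9; issue SUB r2<-Add1 // r0:Add2,r1:8,r2:Add1,r3:9,r4:-9,r5:12
cycle 17: CDB Add2=12; issue SUB r0<-Add2 // r0:Add2,r1:8,r2:Add1,r3:9,r4:-9,r5:12
cycle 18: issue MUL r3<-Mul1 // r0:Add2,r1:8,r2:Add1,r3:Mul1,r4:-9,r5:12
cycle 19: CDB Add1=-5 // r0:Add2,r1:8,r2:-5,r3:Mul1,r4:-9,r5:12
cycle 20: CDB Add2=18 // r0:18,r1:8,r2:-5,r3:Mul1,r4:-9,r5:12
cycle 21: - // r0:18,r1:8,r2:-5,r3:Mul1,r4:-9,r5:12
cycle 22: - // r0:18,r1:8,r2:-5,r3:Mul1,r4:-9,r5:12
cycle 23: - // r0:18,r1:8,r2:-5,r3:Mul1,r4:-9,r5:12
cycle 24: - // r0:18,r1:8,r2:-5,r3:Mul1,r4:-9,r5:12
cycle 25: CDB Mul1=216 // r0:18,r1:8,r2:-5,r3:216,r4:-9,r5:12

STATUS = VALUE 216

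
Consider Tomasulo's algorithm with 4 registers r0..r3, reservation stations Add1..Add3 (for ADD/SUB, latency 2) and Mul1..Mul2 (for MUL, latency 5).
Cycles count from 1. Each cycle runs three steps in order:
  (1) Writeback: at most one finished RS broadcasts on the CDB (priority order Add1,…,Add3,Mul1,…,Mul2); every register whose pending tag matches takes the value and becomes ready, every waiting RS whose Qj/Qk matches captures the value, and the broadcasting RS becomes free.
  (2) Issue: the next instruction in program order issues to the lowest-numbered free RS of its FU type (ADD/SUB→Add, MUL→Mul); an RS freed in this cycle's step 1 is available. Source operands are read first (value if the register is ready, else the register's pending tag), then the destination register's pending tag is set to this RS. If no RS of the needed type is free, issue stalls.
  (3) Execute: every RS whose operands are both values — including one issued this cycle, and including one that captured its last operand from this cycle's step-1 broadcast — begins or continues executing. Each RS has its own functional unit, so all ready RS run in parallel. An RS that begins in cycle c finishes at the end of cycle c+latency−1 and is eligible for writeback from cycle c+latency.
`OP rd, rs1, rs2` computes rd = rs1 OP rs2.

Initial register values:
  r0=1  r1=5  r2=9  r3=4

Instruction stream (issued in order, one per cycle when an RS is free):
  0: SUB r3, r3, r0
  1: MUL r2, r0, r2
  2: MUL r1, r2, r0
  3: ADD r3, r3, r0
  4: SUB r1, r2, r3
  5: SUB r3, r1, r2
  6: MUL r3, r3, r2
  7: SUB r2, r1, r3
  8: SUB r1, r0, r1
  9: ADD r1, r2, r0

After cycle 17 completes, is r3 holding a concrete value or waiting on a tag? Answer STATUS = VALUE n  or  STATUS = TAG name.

STATUS = VALUE -36

  c1: issue SUB r3<-Add1  regs: r0:1,r1:5,r2:9,r3:Add1
  c2: issue MUL r2<-Mul1  regs: r0:1,r1:5,r2:Mul1,r3:Add1
  c3: CDB Add1=3; issue MUL r1<-Mul2  regs: r0:1,r1:Mul2,r2:Mul1,r3:3
  c4: issue ADD r3<-Add1  regs: r0:1,r1:Mul2,r2:Mul1,r3:Add1
  c5: issue SUB r1<-Add2  regs: r0:1,r1:Add2,r2:Mul1,r3:Add1
  c6: CDB Add1=4; issue SUB r3<-Add1  regs: r0:1,r1:Add2,r2:Mul1,r3:Add1
  c7: CDB Mul1=9; issue MUL r3<-Mul1  regs: r0:1,r1:Add2,r2:9,r3:Mul1
  c8: issue SUB r2<-Add3  regs: r0:1,r1:Add2,r2:Add3,r3:Mul1
  c9: CDB Add2=5; issue SUB r1<-Add2  regs: r0:1,r1:Add2,r2:Add3,r3:Mul1
  c10: stall  regs: r0:1,r1:Add2,r2:Add3,r3:Mul1
  c11: CDB Add1=-4; issue ADD r1<-Add1  regs: r0:1,r1:Add1,r2:Add3,r3:Mul1
  c12: CDB Add2=-4  regs: r0:1,r1:Add1,r2:Add3,r3:Mul1
  c13: CDB Mul2=9  regs: r0:1,r1:Add1,r2:Add3,r3:Mul1
  c14: -  regs: r0:1,r1:Add1,r2:Add3,r3:Mul1
  c15: -  regs: r0:1,r1:Add1,r2:Add3,r3:Mul1
  c16: CDB Mul1=-36  regs: r0:1,r1:Add1,r2:Add3,r3:-36
  c17: -  regs: r0:1,r1:Add1,r2:Add3,r3:-36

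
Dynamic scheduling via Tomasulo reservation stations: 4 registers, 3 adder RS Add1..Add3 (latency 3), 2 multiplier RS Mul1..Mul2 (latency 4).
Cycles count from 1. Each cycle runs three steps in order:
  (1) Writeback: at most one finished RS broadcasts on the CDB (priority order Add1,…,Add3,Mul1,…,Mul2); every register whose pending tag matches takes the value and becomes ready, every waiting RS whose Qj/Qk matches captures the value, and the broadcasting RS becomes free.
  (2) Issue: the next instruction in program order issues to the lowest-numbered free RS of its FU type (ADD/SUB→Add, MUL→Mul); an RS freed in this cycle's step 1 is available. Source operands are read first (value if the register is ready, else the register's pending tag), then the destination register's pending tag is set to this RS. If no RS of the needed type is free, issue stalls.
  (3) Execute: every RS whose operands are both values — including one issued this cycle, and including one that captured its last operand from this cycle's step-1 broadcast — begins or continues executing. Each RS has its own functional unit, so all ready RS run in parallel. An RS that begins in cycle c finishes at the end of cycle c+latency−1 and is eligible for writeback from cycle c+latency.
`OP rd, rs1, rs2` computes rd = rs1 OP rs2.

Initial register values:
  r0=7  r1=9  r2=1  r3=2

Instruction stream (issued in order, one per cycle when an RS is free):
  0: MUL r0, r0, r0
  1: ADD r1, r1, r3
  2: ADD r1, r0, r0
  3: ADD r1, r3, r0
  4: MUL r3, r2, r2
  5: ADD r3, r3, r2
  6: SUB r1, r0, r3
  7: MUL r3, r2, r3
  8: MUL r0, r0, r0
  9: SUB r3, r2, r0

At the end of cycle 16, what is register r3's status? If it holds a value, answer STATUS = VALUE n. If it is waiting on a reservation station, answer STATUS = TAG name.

cycle 1: issue MUL r0<-Mul1 // r0:Mul1,r1:9,r2:1,r3:2
cycle 2: issue ADD r1<-Add1 // r0:Mul1,r1:Add1,r2:1,r3:2
cycle 3: issue ADD r1<-Add2 // r0:Mul1,r1:Add2,r2:1,r3:2
cycle 4: issue ADD r1<-Add3 // r0:Mul1,r1:Add3,r2:1,r3:2
cycle 5: CDB Add1=11; issue MUL r3<-Mul2 // r0:Mul1,r1:Add3,r2:1,r3:Mul2
cycle 6: CDB Mul1=49; issue ADD r3<-Add1 // r0:49,r1:Add3,r2:1,r3:Add1
cycle 7: stall // r0:49,r1:Add3,r2:1,r3:Add1
cycle 8: stall // r0:49,r1:Add3,r2:1,r3:Add1
cycle 9: CDB Add2=98; issue SUB r1<-Add2 // r0:49,r1:Add2,r2:1,r3:Add1
cycle 10: CDB Add3=51; issue MUL r3<-Mul1 // r0:49,r1:Add2,r2:1,r3:Mul1
cycle 11: CDB Mul2=1; issue MUL r0<-Mul2 // r0:Mul2,r1:Add2,r2:1,r3:Mul1
cycle 12: issue SUB r3<-Add3 // r0:Mul2,r1:Add2,r2:1,r3:Add3
cycle 13: - // r0:Mul2,r1:Add2,r2:1,r3:Add3
cycle 14: CDB Add1=2 // r0:Mul2,r1:Add2,r2:1,r3:Add3
cycle 15: CDB Mul2=2401 // r0:2401,r1:Add2,r2:1,r3:Add3
cycle 16: - // r0:2401,r1:Add2,r2:1,r3:Add3

STATUS = TAG Add3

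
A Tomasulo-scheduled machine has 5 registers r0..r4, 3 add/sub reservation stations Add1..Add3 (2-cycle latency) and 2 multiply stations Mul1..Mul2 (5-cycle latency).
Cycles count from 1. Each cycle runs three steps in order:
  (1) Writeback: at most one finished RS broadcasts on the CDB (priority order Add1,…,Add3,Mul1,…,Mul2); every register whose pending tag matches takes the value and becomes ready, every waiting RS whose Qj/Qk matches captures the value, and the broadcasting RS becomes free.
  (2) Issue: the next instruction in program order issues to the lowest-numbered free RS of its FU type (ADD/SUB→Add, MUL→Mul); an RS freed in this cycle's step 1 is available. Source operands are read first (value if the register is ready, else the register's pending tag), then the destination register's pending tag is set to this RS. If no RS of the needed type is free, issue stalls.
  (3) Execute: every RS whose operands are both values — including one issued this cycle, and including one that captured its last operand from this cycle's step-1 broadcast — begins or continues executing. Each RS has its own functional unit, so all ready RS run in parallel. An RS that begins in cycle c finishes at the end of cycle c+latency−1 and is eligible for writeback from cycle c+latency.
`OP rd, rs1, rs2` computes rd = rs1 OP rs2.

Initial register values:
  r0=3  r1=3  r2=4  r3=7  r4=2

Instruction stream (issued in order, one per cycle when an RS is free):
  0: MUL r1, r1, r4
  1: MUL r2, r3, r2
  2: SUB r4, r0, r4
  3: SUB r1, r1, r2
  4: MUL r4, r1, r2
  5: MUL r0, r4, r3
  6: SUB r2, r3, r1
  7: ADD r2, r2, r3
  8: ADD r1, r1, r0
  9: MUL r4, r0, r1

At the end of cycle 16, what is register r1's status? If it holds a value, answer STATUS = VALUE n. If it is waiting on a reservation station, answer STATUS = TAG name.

STATUS = TAG Add3

  c1: issue MUL r1<-Mul1  regs: r0:3,r1:Mul1,r2:4,r3:7,r4:2
  c2: issue MUL r2<-Mul2  regs: r0:3,r1:Mul1,r2:Mul2,r3:7,r4:2
  c3: issue SUB r4<-Add1  regs: r0:3,r1:Mul1,r2:Mul2,r3:7,r4:Add1
  c4: issue SUB r1<-Add2  regs: r0:3,r1:Add2,r2:Mul2,r3:7,r4:Add1
  c5: CDB Add1=1; stall  regs: r0:3,r1:Add2,r2:Mul2,r3:7,r4:1
  c6: CDB Mul1=6; issue MUL r4<-Mul1  regs: r0:3,r1:Add2,r2:Mul2,r3:7,r4:Mul1
  c7: CDB Mul2=28; issue MUL r0<-Mul2  regs: r0:Mul2,r1:Add2,r2:28,r3:7,r4:Mul1
  c8: issue SUB r2<-Add1  regs: r0:Mul2,r1:Add2,r2:Add1,r3:7,r4:Mul1
  c9: CDB Add2=-22; issue ADD r2<-Add2  regs: r0:Mul2,r1:-22,r2:Add2,r3:7,r4:Mul1
  c10: issue ADD r1<-Add3  regs: r0:Mul2,r1:Add3,r2:Add2,r3:7,r4:Mul1
  c11: CDB Add1=29; stall  regs: r0:Mul2,r1:Add3,r2:Add2,r3:7,r4:Mul1
  c12: stall  regs: r0:Mul2,r1:Add3,r2:Add2,r3:7,r4:Mul1
  c13: CDB Add2=36; stall  regs: r0:Mul2,r1:Add3,r2:36,r3:7,r4:Mul1
  c14: CDB Mul1=-616; issue MUL r4<-Mul1  regs: r0:Mul2,r1:Add3,r2:36,r3:7,r4:Mul1
  c15: -  regs: r0:Mul2,r1:Add3,r2:36,r3:7,r4:Mul1
  c16: -  regs: r0:Mul2,r1:Add3,r2:36,r3:7,r4:Mul1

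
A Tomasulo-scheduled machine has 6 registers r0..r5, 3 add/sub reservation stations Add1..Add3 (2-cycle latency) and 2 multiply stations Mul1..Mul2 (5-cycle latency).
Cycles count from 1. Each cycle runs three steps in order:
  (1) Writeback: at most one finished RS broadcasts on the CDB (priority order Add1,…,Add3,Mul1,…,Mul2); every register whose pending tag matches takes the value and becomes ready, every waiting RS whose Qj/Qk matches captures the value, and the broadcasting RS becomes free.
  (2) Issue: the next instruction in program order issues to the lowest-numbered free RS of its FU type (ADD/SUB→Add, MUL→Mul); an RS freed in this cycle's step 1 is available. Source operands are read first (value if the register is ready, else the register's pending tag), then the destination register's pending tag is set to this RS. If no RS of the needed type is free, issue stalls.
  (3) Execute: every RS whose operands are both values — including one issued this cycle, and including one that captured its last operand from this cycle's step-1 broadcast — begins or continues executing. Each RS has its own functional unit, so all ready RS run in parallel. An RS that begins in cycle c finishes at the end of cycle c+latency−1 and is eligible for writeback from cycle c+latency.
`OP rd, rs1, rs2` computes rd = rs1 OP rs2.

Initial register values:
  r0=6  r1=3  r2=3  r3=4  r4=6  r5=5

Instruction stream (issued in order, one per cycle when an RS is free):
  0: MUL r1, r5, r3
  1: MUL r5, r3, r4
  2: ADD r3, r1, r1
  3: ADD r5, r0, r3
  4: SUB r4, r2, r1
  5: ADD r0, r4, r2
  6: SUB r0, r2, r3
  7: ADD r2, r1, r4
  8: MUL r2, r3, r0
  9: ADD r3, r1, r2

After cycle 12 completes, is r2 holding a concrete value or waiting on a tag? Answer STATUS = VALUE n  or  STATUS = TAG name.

  c1: issue MUL r1<-Mul1  regs: r0:6,r1:Mul1,r2:3,r3:4,r4:6,r5:5
  c2: issue MUL r5<-Mul2  regs: r0:6,r1:Mul1,r2:3,r3:4,r4:6,r5:Mul2
  c3: issue ADD r3<-Add1  regs: r0:6,r1:Mul1,r2:3,r3:Add1,r4:6,r5:Mul2
  c4: issue ADD r5<-Add2  regs: r0:6,r1:Mul1,r2:3,r3:Add1,r4:6,r5:Add2
  c5: issue SUB r4<-Add3  regs: r0:6,r1:Mul1,r2:3,r3:Add1,r4:Add3,r5:Add2
  c6: CDB Mul1=20; stall  regs: r0:6,r1:20,r2:3,r3:Add1,r4:Add3,r5:Add2
  c7: CDB Mul2=24; stall  regs: r0:6,r1:20,r2:3,r3:Add1,r4:Add3,r5:Add2
  c8: CDB Add1=40; issue ADD r0<-Add1  regs: r0:Add1,r1:20,r2:3,r3:40,r4:Add3,r5:Add2
  c9: CDB Add3=-17; issue SUB r0<-Add3  regs: r0:Add3,r1:20,r2:3,r3:40,r4:-17,r5:Add2
  c10: CDB Add2=46; issue ADD r2<-Add2  regs: r0:Add3,r1:20,r2:Add2,r3:40,r4:-17,r5:46
  c11: CDB Add1=-14; issue MUL r2<-Mul1  regs: r0:Add3,r1:20,r2:Mul1,r3:40,r4:-17,r5:46
  c12: CDB Add2=3; issue ADD r3<-Add1  regs: r0:Add3,r1:20,r2:Mul1,r3:Add1,r4:-17,r5:46

STATUS = TAG Mul1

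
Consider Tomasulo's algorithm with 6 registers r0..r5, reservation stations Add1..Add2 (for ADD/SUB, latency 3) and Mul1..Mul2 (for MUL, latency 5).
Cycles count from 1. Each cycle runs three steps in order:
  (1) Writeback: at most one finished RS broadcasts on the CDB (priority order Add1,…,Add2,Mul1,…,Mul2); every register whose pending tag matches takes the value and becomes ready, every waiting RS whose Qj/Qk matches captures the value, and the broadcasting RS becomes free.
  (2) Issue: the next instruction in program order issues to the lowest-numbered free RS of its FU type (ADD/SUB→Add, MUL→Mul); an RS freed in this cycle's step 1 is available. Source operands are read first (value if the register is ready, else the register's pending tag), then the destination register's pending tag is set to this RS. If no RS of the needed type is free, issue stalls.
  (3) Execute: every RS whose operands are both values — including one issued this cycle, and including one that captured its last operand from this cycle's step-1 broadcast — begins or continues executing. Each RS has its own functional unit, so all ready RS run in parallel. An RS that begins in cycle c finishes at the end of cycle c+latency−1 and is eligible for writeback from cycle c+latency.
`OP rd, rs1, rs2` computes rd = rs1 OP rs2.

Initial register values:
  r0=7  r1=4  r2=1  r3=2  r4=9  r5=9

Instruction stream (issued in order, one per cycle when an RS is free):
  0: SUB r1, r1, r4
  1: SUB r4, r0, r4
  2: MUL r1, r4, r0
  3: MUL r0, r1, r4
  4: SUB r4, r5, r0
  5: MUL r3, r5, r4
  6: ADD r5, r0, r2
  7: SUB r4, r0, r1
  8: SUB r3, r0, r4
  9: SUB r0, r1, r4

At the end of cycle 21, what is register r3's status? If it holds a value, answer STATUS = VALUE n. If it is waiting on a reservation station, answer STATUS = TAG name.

STATUS = TAG Add2

c1: issue SUB r1<-Add1 | r0:7,r1:Add1,r2:1,r3:2,r4:9,r5:9
c2: issue SUB r4<-Add2 | r0:7,r1:Add1,r2:1,r3:2,r4:Add2,r5:9
c3: issue MUL r1<-Mul1 | r0:7,r1:Mul1,r2:1,r3:2,r4:Add2,r5:9
c4: CDB Add1=-5; issue MUL r0<-Mul2 | r0:Mul2,r1:Mul1,r2:1,r3:2,r4:Add2,r5:9
c5: CDB Add2=-2; issue SUB r4<-Add1 | r0:Mul2,r1:Mul1,r2:1,r3:2,r4:Add1,r5:9
c6: stall | r0:Mul2,r1:Mul1,r2:1,r3:2,r4:Add1,r5:9
c7: stall | r0:Mul2,r1:Mul1,r2:1,r3:2,r4:Add1,r5:9
c8: stall | r0:Mul2,r1:Mul1,r2:1,r3:2,r4:Add1,r5:9
c9: stall | r0:Mul2,r1:Mul1,r2:1,r3:2,r4:Add1,r5:9
c10: CDB Mul1=-14; issue MUL r3<-Mul1 | r0:Mul2,r1:-14,r2:1,r3:Mul1,r4:Add1,r5:9
c11: issue ADD r5<-Add2 | r0:Mul2,r1:-14,r2:1,r3:Mul1,r4:Add1,r5:Add2
c12: stall | r0:Mul2,r1:-14,r2:1,r3:Mul1,r4:Add1,r5:Add2
c13: stall | r0:Mul2,r1:-14,r2:1,r3:Mul1,r4:Add1,r5:Add2
c14: stall | r0:Mul2,r1:-14,r2:1,r3:Mul1,r4:Add1,r5:Add2
c15: CDB Mul2=28; stall | r0:28,r1:-14,r2:1,r3:Mul1,r4:Add1,r5:Add2
c16: stall | r0:28,r1:-14,r2:1,r3:Mul1,r4:Add1,r5:Add2
c17: stall | r0:28,r1:-14,r2:1,r3:Mul1,r4:Add1,r5:Add2
c18: CDB Add1=-19; issue SUB r4<-Add1 | r0:28,r1:-14,r2:1,r3:Mul1,r4:Add1,r5:Add2
c19: CDB Add2=29; issue SUB r3<-Add2 | r0:28,r1:-14,r2:1,r3:Add2,r4:Add1,r5:29
c20: stall | r0:28,r1:-14,r2:1,r3:Add2,r4:Add1,r5:29
c21: CDB Add1=42; issue SUB r0<-Add1 | r0:Add1,r1:-14,r2:1,r3:Add2,r4:42,r5:29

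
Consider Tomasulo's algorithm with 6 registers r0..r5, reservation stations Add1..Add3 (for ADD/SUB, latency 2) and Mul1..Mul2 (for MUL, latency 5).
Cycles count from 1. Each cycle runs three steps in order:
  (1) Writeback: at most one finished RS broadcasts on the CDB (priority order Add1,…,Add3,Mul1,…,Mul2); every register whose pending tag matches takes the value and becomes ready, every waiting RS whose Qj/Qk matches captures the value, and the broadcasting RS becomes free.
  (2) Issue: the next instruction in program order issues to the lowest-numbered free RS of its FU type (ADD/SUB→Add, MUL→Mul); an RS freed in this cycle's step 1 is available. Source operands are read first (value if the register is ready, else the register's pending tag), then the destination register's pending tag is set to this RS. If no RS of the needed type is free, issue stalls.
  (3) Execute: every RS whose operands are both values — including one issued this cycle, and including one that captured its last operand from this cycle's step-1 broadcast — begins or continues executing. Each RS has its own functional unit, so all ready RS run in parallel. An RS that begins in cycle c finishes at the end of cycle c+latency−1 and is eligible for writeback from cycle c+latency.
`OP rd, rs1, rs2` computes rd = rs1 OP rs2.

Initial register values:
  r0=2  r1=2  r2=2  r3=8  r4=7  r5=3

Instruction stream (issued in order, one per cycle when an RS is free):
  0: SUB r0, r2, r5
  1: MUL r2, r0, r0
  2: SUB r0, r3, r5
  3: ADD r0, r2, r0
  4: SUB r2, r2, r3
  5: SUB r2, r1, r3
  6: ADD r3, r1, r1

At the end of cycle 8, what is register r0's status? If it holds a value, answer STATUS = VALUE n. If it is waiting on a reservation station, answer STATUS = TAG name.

STATUS = TAG Add2

c1: issue SUB r0<-Add1 | r0:Add1,r1:2,r2:2,r3:8,r4:7,r5:3
c2: issue MUL r2<-Mul1 | r0:Add1,r1:2,r2:Mul1,r3:8,r4:7,r5:3
c3: CDB Add1=-1; issue SUB r0<-Add1 | r0:Add1,r1:2,r2:Mul1,r3:8,r4:7,r5:3
c4: issue ADD r0<-Add2 | r0:Add2,r1:2,r2:Mul1,r3:8,r4:7,r5:3
c5: CDB Add1=5; issue SUB r2<-Add1 | r0:Add2,r1:2,r2:Add1,r3:8,r4:7,r5:3
c6: issue SUB r2<-Add3 | r0:Add2,r1:2,r2:Add3,r3:8,r4:7,r5:3
c7: stall | r0:Add2,r1:2,r2:Add3,r3:8,r4:7,r5:3
c8: CDB Add3=-6; issue ADD r3<-Add3 | r0:Add2,r1:2,r2:-6,r3:Add3,r4:7,r5:3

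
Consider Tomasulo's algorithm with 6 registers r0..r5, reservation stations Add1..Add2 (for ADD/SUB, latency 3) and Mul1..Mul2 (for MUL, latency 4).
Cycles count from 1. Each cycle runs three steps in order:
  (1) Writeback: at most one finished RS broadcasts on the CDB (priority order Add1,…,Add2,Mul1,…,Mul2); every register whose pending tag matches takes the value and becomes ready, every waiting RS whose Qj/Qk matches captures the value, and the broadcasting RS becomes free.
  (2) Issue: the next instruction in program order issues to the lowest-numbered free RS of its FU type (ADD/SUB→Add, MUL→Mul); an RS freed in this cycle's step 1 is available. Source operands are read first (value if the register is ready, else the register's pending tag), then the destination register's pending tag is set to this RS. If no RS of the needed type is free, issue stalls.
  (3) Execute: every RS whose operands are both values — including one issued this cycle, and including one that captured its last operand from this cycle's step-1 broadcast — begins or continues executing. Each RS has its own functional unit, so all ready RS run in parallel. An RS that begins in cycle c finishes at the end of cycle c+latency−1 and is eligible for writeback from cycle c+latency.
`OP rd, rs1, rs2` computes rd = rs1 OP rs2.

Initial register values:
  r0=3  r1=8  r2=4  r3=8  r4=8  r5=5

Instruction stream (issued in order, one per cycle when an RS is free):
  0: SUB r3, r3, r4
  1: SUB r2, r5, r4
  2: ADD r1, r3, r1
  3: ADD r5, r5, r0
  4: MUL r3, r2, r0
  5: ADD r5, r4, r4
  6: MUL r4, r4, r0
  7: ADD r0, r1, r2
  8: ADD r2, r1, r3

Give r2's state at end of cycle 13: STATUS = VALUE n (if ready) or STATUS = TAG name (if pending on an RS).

c1: issue SUB r3<-Add1 | r0:3,r1:8,r2:4,r3:Add1,r4:8,r5:5
c2: issue SUB r2<-Add2 | r0:3,r1:8,r2:Add2,r3:Add1,r4:8,r5:5
c3: stall | r0:3,r1:8,r2:Add2,r3:Add1,r4:8,r5:5
c4: CDB Add1=0; issue ADD r1<-Add1 | r0:3,r1:Add1,r2:Add2,r3:0,r4:8,r5:5
c5: CDB Add2=-3; issue ADD r5<-Add2 | r0:3,r1:Add1,r2:-3,r3:0,r4:8,r5:Add2
c6: issue MUL r3<-Mul1 | r0:3,r1:Add1,r2:-3,r3:Mul1,r4:8,r5:Add2
c7: CDB Add1=8; issue ADD r5<-Add1 | r0:3,r1:8,r2:-3,r3:Mul1,r4:8,r5:Add1
c8: CDB Add2=8; issue MUL r4<-Mul2 | r0:3,r1:8,r2:-3,r3:Mul1,r4:Mul2,r5:Add1
c9: issue ADD r0<-Add2 | r0:Add2,r1:8,r2:-3,r3:Mul1,r4:Mul2,r5:Add1
c10: CDB Add1=16; issue ADD r2<-Add1 | r0:Add2,r1:8,r2:Add1,r3:Mul1,r4:Mul2,r5:16
c11: CDB Mul1=-9 | r0:Add2,r1:8,r2:Add1,r3:-9,r4:Mul2,r5:16
c12: CDB Add2=5 | r0:5,r1:8,r2:Add1,r3:-9,r4:Mul2,r5:16
c13: CDB Mul2=24 | r0:5,r1:8,r2:Add1,r3:-9,r4:24,r5:16

STATUS = TAG Add1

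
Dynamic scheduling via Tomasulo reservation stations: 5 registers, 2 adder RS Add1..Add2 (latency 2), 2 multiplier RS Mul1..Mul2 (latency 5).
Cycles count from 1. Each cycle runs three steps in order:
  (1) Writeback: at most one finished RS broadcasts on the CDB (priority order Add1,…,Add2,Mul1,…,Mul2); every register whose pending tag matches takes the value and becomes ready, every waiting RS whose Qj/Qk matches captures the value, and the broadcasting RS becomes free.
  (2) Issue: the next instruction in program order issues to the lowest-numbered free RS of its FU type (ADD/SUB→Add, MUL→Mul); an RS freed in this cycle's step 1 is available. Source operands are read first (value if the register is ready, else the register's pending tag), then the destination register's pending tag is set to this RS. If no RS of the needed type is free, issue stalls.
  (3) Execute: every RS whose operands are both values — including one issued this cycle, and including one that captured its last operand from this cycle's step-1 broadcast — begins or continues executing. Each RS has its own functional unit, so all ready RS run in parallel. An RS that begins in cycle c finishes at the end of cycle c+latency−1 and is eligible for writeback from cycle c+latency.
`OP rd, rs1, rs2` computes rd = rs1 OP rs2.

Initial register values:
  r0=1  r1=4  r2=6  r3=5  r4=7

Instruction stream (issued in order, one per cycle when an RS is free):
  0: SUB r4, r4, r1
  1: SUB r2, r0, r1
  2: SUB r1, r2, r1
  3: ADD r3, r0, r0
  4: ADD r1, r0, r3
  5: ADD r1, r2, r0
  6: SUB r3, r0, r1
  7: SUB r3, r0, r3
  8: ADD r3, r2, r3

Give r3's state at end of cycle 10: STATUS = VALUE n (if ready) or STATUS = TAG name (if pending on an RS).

cycle 1: issue SUB r4<-Add1 // r0:1,r1:4,r2:6,r3:5,r4:Add1
cycle 2: issue SUB r2<-Add2 // r0:1,r1:4,r2:Add2,r3:5,r4:Add1
cycle 3: CDB Add1=3; issue SUB r1<-Add1 // r0:1,r1:Add1,r2:Add2,r3:5,r4:3
cycle 4: CDB Add2=-3; issue ADD r3<-Add2 // r0:1,r1:Add1,r2:-3,r3:Add2,r4:3
cycle 5: stall // r0:1,r1:Add1,r2:-3,r3:Add2,r4:3
cycle 6: CDB Add1=-7; issue ADD r1<-Add1 // r0:1,r1:Add1,r2:-3,r3:Add2,r4:3
cycle 7: CDB Add2=2; issue ADD r1<-Add2 // r0:1,r1:Add2,r2:-3,r3:2,r4:3
cycle 8: stall // r0:1,r1:Add2,r2:-3,r3:2,r4:3
cycle 9: CDB Add1=3; issue SUB r3<-Add1 // r0:1,r1:Add2,r2:-3,r3:Add1,r4:3
cycle 10: CDB Add2=-2; issue SUB r3<-Add2 // r0:1,r1:-2,r2:-3,r3:Add2,r4:3

STATUS = TAG Add2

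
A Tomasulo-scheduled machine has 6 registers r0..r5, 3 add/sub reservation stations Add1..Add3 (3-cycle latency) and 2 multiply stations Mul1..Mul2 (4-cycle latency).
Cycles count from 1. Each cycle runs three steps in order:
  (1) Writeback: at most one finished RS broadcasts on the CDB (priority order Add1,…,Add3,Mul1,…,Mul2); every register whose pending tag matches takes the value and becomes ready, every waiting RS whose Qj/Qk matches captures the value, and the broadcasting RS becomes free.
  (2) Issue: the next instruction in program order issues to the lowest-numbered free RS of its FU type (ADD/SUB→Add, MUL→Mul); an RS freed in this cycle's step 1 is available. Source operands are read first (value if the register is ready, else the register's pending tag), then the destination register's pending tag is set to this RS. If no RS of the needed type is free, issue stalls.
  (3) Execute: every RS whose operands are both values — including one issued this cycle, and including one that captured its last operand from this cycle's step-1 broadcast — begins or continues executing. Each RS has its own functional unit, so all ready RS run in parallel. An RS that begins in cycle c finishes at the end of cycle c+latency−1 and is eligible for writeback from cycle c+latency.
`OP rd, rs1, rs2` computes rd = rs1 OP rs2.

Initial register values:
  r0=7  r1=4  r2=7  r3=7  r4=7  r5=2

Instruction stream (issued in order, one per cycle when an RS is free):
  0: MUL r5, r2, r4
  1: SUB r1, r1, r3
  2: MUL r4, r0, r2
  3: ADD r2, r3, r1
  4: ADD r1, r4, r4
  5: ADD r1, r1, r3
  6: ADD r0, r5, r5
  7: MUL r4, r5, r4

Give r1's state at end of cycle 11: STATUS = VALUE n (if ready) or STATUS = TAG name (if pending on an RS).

STATUS = TAG Add3

  c1: issue MUL r5<-Mul1  regs: r0:7,r1:4,r2:7,r3:7,r4:7,r5:Mul1
  c2: issue SUB r1<-Add1  regs: r0:7,r1:Add1,r2:7,r3:7,r4:7,r5:Mul1
  c3: issue MUL r4<-Mul2  regs: r0:7,r1:Add1,r2:7,r3:7,r4:Mul2,r5:Mul1
  c4: issue ADD r2<-Add2  regs: r0:7,r1:Add1,r2:Add2,r3:7,r4:Mul2,r5:Mul1
  c5: CDB Add1=-3; issue ADD r1<-Add1  regs: r0:7,r1:Add1,r2:Add2,r3:7,r4:Mul2,r5:Mul1
  c6: CDB Mul1=49; issue ADD r1<-Add3  regs: r0:7,r1:Add3,r2:Add2,r3:7,r4:Mul2,r5:49
  c7: CDB Mul2=49; stall  regs: r0:7,r1:Add3,r2:Add2,r3:7,r4:49,r5:49
  c8: CDB Add2=4; issue ADD r0<-Add2  regs: r0:Add2,r1:Add3,r2:4,r3:7,r4:49,r5:49
  c9: issue MUL r4<-Mul1  regs: r0:Add2,r1:Add3,r2:4,r3:7,r4:Mul1,r5:49
  c10: CDB Add1=98  regs: r0:Add2,r1:Add3,r2:4,r3:7,r4:Mul1,r5:49
  c11: CDB Add2=98  regs: r0:98,r1:Add3,r2:4,r3:7,r4:Mul1,r5:49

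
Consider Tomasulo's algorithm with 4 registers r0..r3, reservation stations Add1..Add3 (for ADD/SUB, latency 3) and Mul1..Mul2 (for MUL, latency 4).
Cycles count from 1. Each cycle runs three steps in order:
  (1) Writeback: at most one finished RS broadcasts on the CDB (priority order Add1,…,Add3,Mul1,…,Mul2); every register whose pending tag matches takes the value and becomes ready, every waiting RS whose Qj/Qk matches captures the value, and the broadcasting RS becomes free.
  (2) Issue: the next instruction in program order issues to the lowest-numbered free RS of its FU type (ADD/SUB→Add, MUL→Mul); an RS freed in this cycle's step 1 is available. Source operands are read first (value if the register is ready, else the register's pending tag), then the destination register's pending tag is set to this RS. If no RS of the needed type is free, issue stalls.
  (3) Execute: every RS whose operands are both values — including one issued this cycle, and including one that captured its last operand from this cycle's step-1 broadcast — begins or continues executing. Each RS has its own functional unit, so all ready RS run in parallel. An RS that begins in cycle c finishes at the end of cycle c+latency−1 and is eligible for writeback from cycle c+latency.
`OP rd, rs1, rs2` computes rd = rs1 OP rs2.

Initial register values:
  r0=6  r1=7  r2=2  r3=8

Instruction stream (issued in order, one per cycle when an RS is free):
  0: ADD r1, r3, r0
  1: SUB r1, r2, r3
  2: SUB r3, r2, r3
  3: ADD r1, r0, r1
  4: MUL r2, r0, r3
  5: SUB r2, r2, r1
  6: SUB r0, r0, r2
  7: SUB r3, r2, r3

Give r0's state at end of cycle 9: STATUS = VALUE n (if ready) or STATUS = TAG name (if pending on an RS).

c1: issue ADD r1<-Add1 | r0:6,r1:Add1,r2:2,r3:8
c2: issue SUB r1<-Add2 | r0:6,r1:Add2,r2:2,r3:8
c3: issue SUB r3<-Add3 | r0:6,r1:Add2,r2:2,r3:Add3
c4: CDB Add1=14; issue ADD r1<-Add1 | r0:6,r1:Add1,r2:2,r3:Add3
c5: CDB Add2=-6; issue MUL r2<-Mul1 | r0:6,r1:Add1,r2:Mul1,r3:Add3
c6: CDB Add3=-6; issue SUB r2<-Add2 | r0:6,r1:Add1,r2:Add2,r3:-6
c7: issue SUB r0<-Add3 | r0:Add3,r1:Add1,r2:Add2,r3:-6
c8: CDB Add1=0; issue SUB r3<-Add1 | r0:Add3,r1:0,r2:Add2,r3:Add1
c9: - | r0:Add3,r1:0,r2:Add2,r3:Add1

STATUS = TAG Add3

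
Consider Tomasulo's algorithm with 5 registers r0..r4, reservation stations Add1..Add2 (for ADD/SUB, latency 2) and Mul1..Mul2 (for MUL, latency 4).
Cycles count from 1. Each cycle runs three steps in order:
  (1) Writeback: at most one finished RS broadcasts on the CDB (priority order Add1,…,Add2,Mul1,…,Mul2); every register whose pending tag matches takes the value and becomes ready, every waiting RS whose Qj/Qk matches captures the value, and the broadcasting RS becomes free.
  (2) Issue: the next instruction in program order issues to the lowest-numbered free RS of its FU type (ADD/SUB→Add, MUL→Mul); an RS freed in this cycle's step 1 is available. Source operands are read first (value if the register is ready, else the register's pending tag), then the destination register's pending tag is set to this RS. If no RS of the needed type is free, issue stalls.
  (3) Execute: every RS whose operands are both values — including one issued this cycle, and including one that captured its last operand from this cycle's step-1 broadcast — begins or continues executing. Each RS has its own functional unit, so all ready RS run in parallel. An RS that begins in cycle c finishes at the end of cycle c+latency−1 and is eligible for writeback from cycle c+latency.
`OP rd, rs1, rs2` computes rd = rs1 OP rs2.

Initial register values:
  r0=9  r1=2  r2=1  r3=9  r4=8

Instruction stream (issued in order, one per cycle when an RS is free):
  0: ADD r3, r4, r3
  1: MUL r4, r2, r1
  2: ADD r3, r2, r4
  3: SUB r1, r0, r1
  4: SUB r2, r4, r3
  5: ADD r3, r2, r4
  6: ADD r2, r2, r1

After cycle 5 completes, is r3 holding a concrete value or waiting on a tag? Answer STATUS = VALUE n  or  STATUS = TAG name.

STATUS = TAG Add1

  c1: issue ADD r3<-Add1  regs: r0:9,r1:2,r2:1,r3:Add1,r4:8
  c2: issue MUL r4<-Mul1  regs: r0:9,r1:2,r2:1,r3:Add1,r4:Mul1
  c3: CDB Add1=17; issue ADD r3<-Add1  regs: r0:9,r1:2,r2:1,r3:Add1,r4:Mul1
  c4: issue SUB r1<-Add2  regs: r0:9,r1:Add2,r2:1,r3:Add1,r4:Mul1
  c5: stall  regs: r0:9,r1:Add2,r2:1,r3:Add1,r4:Mul1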